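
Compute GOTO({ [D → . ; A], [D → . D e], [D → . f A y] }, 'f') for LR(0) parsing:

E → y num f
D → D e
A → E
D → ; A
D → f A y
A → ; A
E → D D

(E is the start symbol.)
GOTO(I, 'f') = CLOSURE({ [A → αX.β] : [A → α.Xβ] ∈ I, X = 'f' })

Items with dot before 'f', with the dot advanced:
  [D → . f A y] → [D → f . A y]
Closure of the advanced items:
  [D → f . A y] has the dot before A: add [A → . E], [A → . ; A]
  [A → . E] has the dot before E: add [E → . y num f], [E → . D D]
  [E → . D D] has the dot before D: add [D → . D e], [D → . ; A], [D → . f A y]

GOTO = { [A → . ; A], [A → . E], [D → . ; A], [D → . D e], [D → . f A y], [D → f . A y], [E → . D D], [E → . y num f] }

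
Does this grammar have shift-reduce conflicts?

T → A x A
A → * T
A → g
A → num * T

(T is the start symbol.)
Augment with T' → T and build the canonical LR(0) collection (I0 = CLOSURE({[T' → . T]}), then GOTO on every symbol after a dot until no new states appear). It has 11 states:
  I0: { [A → . * T], [A → . g], [A → . num * T], [T → . A x A], [T' → . T] }  — shift
  I1: { [A → * . T], [A → . * T], [A → . g], [A → . num * T], [T → . A x A] }  — shift
  I2: { [T → A . x A] }  — shift
  I3: { [T' → T .] }  — accept
  I4: { [A → g .] }  — reduce
  I5: { [A → num . * T] }  — shift
  I6: { [A → . * T], [A → . g], [A → . num * T], [A → num * . T], [T → . A x A] }  — shift
  I7: { [A → num * T .] }  — reduce
  I8: { [A → . * T], [A → . g], [A → . num * T], [T → A x . A] }  — shift
  I9: { [T → A x A .] }  — reduce
  I10: { [A → * T .] }  — reduce

No state contains both a complete item and a shift item.

Answer: No shift-reduce conflicts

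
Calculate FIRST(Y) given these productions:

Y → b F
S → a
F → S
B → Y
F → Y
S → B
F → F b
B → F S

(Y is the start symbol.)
{ 'b' }

From Y → b F:
  - b is a terminal: add 'b' and stop

Collecting: FIRST(Y) = { 'b' }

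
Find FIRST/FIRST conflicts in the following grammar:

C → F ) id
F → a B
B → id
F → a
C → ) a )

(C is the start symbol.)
FIRST sets of the non-terminals at (or reachable through a nullable prefix from) the front of some alternative:
  FIRST(F) = { 'a' }

Productions for C:
  C → F ) id: FIRST = { 'a' }
  C → ) a ): FIRST = { ')' }
Productions for F:
  F → a B: FIRST = { 'a' }
  F → a: FIRST = { 'a' }
B has only one production, so no FIRST/FIRST conflict is possible there.

Conflict for F: F → a B and F → a
  Overlap: { 'a' }

Answer: Yes. F → a B / F → a on { 'a' }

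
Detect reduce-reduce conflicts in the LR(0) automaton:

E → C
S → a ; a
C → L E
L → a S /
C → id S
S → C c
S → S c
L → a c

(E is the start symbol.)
No reduce-reduce conflicts

A reduce-reduce conflict occurs when an LR(0) state has two complete items [A → α .] and [B → β .] — both call for a reduction, and with no lookahead the parser cannot choose between them.

Augment with E' → E and build the canonical LR(0) collection (I0 = CLOSURE({[E' → . E]}), then GOTO on every symbol after a dot until no new states appear). It has 17 states:
  I0: { [C → . L E], [C → . id S], [E → . C], [E' → . E], [L → . a S /], [L → . a c] }  — shift
  I1: { [E → C .] }  — reduce
  I2: { [E' → E .] }  — accept
  I3: { [C → . L E], [C → . id S], [C → L . E], [E → . C], [L → . a S /], [L → . a c] }  — shift
  I4: { [C → . L E], [C → . id S], [L → . a S /], [L → . a c], [L → a . S /], [L → a . c], [S → . C c], [S → . S c], [S → . a ; a] }  — shift
  I5: { [C → . L E], [C → . id S], [C → id . S], [L → . a S /], [L → . a c], [S → . C c], [S → . S c], [S → . a ; a] }  — shift
  I6: { [S → C . c] }  — shift
  I7: { [C → id S .], [S → S . c] }  — shift, reduce
  I8: { [C → . L E], [C → . id S], [L → . a S /], [L → . a c], [L → a . S /], [L → a . c], [S → . C c], [S → . S c], [S → . a ; a], [S → a . ; a] }  — shift
  I9: { [S → a ; . a] }  — shift
  I10: { [L → a S . /], [S → S . c] }  — shift
  I11: { [L → a c .] }  — reduce
  I12: { [L → a S / .] }  — reduce
  I13: { [S → S c .] }  — reduce
  I14: { [S → a ; a .] }  — reduce
  I15: { [S → C c .] }  — reduce
  I16: { [C → L E .] }  — reduce

No state contains more than one complete item.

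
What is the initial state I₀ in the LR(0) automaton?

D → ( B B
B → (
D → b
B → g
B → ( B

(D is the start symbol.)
{ [D → . ( B B], [D → . b], [D' → . D] }

First, augment the grammar with D' → D
I₀ = CLOSURE({ [D' → . D] }):
  [D' → . D] has the dot before D: add [D → . ( B B], [D → . b]
No further items can be added.

I₀ = { [D → . ( B B], [D → . b], [D' → . D] }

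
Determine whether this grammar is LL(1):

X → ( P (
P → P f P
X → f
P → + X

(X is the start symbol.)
Relevant sets:
  FIRST(P) = { '+' }

For X:
  PREDICT(X → '(' P '(') = { '(' }
  PREDICT(X → f) = { 'f' }
For P:
  PREDICT(P → P f P) = { '+' }
  PREDICT(P → '+' X) = { '+' }

Conflict found: Predict set conflict for P: { '+' }
The grammar is NOT LL(1).

Answer: No. Predict set conflict for P: { '+' }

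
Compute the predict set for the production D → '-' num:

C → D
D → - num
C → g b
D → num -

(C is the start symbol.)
PREDICT(D → '-' num) = (FIRST(RHS) \ {ε}) ∪ (FOLLOW(D) if ε ∈ FIRST(RHS), i.e. RHS ⇒* ε)
FIRST('-' num) = { '-' }
ε ∉ FIRST('-' num), so FOLLOW(D) is not added.
PREDICT(D → '-' num) = { '-' }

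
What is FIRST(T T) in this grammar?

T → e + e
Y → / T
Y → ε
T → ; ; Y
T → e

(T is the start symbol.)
{ ';', 'e' }

FIRST sets of the non-terminals involved (from the grammar, by fixed-point iteration):
  FIRST(T) = { ';', 'e' }

To compute FIRST(T T), process the symbols left to right:
Symbol T is a non-terminal. Add FIRST(T) \ {ε} = { ';', 'e' }
T is not nullable (ε ∉ FIRST(T)), so stop here.
FIRST(T T) = { ';', 'e' }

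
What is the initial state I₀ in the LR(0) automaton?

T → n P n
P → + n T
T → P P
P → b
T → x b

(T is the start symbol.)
First, augment the grammar with T' → T
I₀ = CLOSURE({ [T' → . T] }):
  [T' → . T] has the dot before T: add [T → . n P n], [T → . P P], [T → . x b]
  [T → . P P] has the dot before P: add [P → . + n T], [P → . b]
No further items can be added.

I₀ = { [P → . + n T], [P → . b], [T → . P P], [T → . n P n], [T → . x b], [T' → . T] }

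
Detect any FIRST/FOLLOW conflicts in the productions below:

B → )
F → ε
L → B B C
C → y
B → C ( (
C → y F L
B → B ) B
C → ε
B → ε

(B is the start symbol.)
Yes. B → ')' with FOLLOW(B) on { ')' }; B → C '(' '(' with FOLLOW(B) on { '(', 'y' }; B → B ')' B with FOLLOW(B) on { '(', ')', 'y' }

A FIRST/FOLLOW conflict occurs when a non-terminal N has a nullable alternative N → β (β ⇒* ε) and another alternative N → α with FIRST(α) ∩ FOLLOW(N) ≠ ∅: on such a lookahead the parser cannot decide between expanding α and letting N vanish via β.

Nullable non-terminals: B, C, F, L.
FIRST sets used below: FIRST(C) = { 'y', ε }, FIRST(B) = { '(', ')', 'y', ε }

B: nullable alternative(s) B → ε; FOLLOW(B) = { $, '(', ')', 'y' }
  B → ): FIRST \ {ε} = { ')' } — overlaps FOLLOW(B) on { ')' }: CONFLICT
  B → C ( (: FIRST \ {ε} = { '(', 'y' } — overlaps FOLLOW(B) on { '(', 'y' }: CONFLICT
  B → B ) B: FIRST \ {ε} = { '(', ')', 'y' } — overlaps FOLLOW(B) on { '(', ')', 'y' }: CONFLICT
  B → ε: FIRST \ {ε} = { } — this is the only nullable alternative, skip

C: nullable alternative(s) C → ε; FOLLOW(C) = { '(' }
  C → y: FIRST \ {ε} = { 'y' } — disjoint from FOLLOW(C)
  C → y F L: FIRST \ {ε} = { 'y' } — disjoint from FOLLOW(C)
  C → ε: FIRST \ {ε} = { } — this is the only nullable alternative, skip
F has a nullable alternative but only one production, so nothing to check.
L has a nullable alternative but only one production, so nothing to check.

So the grammar has 3 FIRST/FOLLOW conflicts (marked CONFLICT above).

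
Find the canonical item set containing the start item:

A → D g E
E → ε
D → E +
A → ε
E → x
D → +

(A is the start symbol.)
{ [A → . D g E], [A → .], [A' → . A], [D → . +], [D → . E +], [E → . x], [E → .] }

First, augment the grammar with A' → A
I₀ = CLOSURE({ [A' → . A] }):
  [A' → . A] has the dot before A: add [A → . D g E], [A → .]
  [A → . D g E] has the dot before D: add [D → . E +], [D → . +]
  [D → . E +] has the dot before E: add [E → .], [E → . x]
No further items can be added.

I₀ = { [A → . D g E], [A → .], [A' → . A], [D → . +], [D → . E +], [E → . x], [E → .] }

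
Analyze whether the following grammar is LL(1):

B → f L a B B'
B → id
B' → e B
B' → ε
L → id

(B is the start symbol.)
No. Predict set conflict for B': { 'e' }

A grammar is LL(1) if for each non-terminal N with multiple productions, the predict sets of those productions are pairwise disjoint, where PREDICT(N → α) = (FIRST(α) \ {ε}) ∪ (FOLLOW(N) if α ⇒* ε).

Relevant sets:
  FOLLOW(B') = { $, 'e' }

For B:
  PREDICT(B → f L a B B') = { 'f' }
  PREDICT(B → id) = { 'id' }
For B':
  PREDICT(B' → e B) = { 'e' }
  PREDICT(B' → ε) = { $, 'e' }
L has a single production, so nothing to check there.

Conflict found: Predict set conflict for B': { 'e' }
The grammar is NOT LL(1).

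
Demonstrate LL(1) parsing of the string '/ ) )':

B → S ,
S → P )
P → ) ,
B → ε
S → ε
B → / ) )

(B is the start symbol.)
Stack is shown with the top on the left.

Stack    Input    Action
------------------------
B $      / ) ) $  output B → / ) )
/ ) ) $  / ) ) $  match '/'
) ) $    ) ) $    match ')'
) $      ) $      match ')'
$        $        accept

The string is accepted.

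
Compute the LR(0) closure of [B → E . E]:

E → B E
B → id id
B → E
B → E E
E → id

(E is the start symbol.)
{ [B → . E E], [B → . E], [B → . id id], [B → E . E], [E → . B E], [E → . id] }

Start with: [B → E . E]
  [B → E . E] has the dot before E: add [E → . B E], [E → . id]
  [E → . B E] has the dot before B: add [B → . id id], [B → . E], [B → . E E]
No further items can be added.

CLOSURE = { [B → . E E], [B → . E], [B → . id id], [B → E . E], [E → . B E], [E → . id] }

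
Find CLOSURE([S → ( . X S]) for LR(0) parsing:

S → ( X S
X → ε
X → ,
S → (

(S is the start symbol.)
{ [S → ( . X S], [X → . ,], [X → .] }

To compute CLOSURE, for each item [A → α.Bβ] where B is a non-terminal, add [B → .γ] for all productions B → γ; repeat for the newly added items until nothing changes.

Start with: [S → ( . X S]
  [S → ( . X S] has the dot before X: add [X → .], [X → . ,]
No further items can be added.

CLOSURE = { [S → ( . X S], [X → . ,], [X → .] }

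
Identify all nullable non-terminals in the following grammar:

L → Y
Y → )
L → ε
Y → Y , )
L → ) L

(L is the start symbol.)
A non-terminal is nullable if it can derive ε (the empty string): either it has an ε-production, or it has a production whose right-hand side consists entirely of nullable non-terminals.

ε-productions: L → ε
So L is immediately nullable.
No further non-terminal can be added: every production for the remaining non-terminals contains a terminal or a non-nullable non-terminal.
Nullable = { 'L' }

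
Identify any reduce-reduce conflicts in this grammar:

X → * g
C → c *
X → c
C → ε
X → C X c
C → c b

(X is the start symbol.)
A reduce-reduce conflict occurs when an LR(0) state has two complete items [A → α .] and [B → β .] — both call for a reduction, and with no lookahead the parser cannot choose between them.

Augment with X' → X and build the canonical LR(0) collection (I0 = CLOSURE({[X' → . X]}), then GOTO on every symbol after a dot until no new states appear). It has 10 states:
  I0: { [C → . c *], [C → . c b], [C → .], [X → . * g], [X → . C X c], [X → . c], [X' → . X] }  — shift, reduce
  I1: { [X → * . g] }  — shift
  I2: { [C → . c *], [C → . c b], [C → .], [X → . * g], [X → . C X c], [X → . c], [X → C . X c] }  — shift, reduce
  I3: { [X' → X .] }  — accept
  I4: { [C → c . *], [C → c . b], [X → c .] }  — shift, reduce
  I5: { [C → c * .] }  — reduce
  I6: { [C → c b .] }  — reduce
  I7: { [X → C X . c] }  — shift
  I8: { [X → C X c .] }  — reduce
  I9: { [X → * g .] }  — reduce

No state contains more than one complete item.

Answer: No reduce-reduce conflicts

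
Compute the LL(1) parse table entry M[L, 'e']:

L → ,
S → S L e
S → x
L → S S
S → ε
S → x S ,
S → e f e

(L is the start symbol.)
L → S S

To find M[L, 'e'], we find productions for L where 'e' is in the predict set (PREDICT(N → α) = (FIRST(α) \ {ε}) ∪ (FOLLOW(N) if α ⇒* ε)).

Relevant sets:
  FIRST(S) = { ',', 'e', 'x', ε }
  FOLLOW(L) = { $, 'e' }

L → ,: PREDICT = { ',' }
L → S S: PREDICT = { $, ',', 'e', 'x' }
  'e' is in predict set, so this production goes in M[L, 'e']

M[L, 'e'] = L → S S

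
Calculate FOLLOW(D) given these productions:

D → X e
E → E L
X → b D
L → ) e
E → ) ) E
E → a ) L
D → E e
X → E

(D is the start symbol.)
D is the start symbol, so $ ∈ FOLLOW(D).
In X → b D: D is at the end, add FOLLOW(X)

The FOLLOW sets referred to above (computed the same way, to a fixed point):
  FOLLOW(X) = { 'e' }

Taking the union: FOLLOW(D) = { $, 'e' }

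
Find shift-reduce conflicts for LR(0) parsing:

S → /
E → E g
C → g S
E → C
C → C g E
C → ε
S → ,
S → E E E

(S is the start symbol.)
Yes — I0: [C → .] vs [C → . g S]; I3: [E → C .] vs [C → C . g E]; I4: [C → .] vs [C → . g S]; I6: [C → .] vs [C → . g S]; I8: [C → .] vs [C → . g S]; I9: [C → .] vs [C → . g S]; I10: [S → E E E .] vs [E → E . g]; I12: [C → .] vs [C → . g S]; I13: [C → C g E .] vs [E → E . g]

Augment with S' → S and build the canonical LR(0) collection (I0 = CLOSURE({[S' → . S]}), then GOTO on every symbol after a dot until no new states appear). It has 14 states:
  I0: { [C → . C g E], [C → . g S], [C → .], [E → . C], [E → . E g], [S → . ,], [S → . /], [S → . E E E], [S' → . S] }  — shift, reduce
  I1: { [S → , .] }  — reduce
  I2: { [S → / .] }  — reduce
  I3: { [C → C . g E], [E → C .] }  — shift, reduce
  I4: { [C → . C g E], [C → . g S], [C → .], [E → . C], [E → . E g], [E → E . g], [S → E . E E] }  — shift, reduce
  I5: { [S' → S .] }  — accept
  I6: { [C → . C g E], [C → . g S], [C → .], [C → g . S], [E → . C], [E → . E g], [S → . ,], [S → . /], [S → . E E E] }  — shift, reduce
  I7: { [C → g S .] }  — reduce
  I8: { [C → . C g E], [C → . g S], [C → .], [E → . C], [E → . E g], [E → E . g], [S → E E . E] }  — shift, reduce
  I9: { [C → . C g E], [C → . g S], [C → .], [C → g . S], [E → . C], [E → . E g], [E → E g .], [S → . ,], [S → . /], [S → . E E E] }  — shift, 2 reduces
  I10: { [E → E . g], [S → E E E .] }  — shift, reduce
  I11: { [E → E g .] }  — reduce
  I12: { [C → . C g E], [C → . g S], [C → .], [C → C g . E], [E → . C], [E → . E g] }  — shift, reduce
  I13: { [C → C g E .], [E → E . g] }  — shift, reduce

I0 contains reduce item [C → .] and shift items [C → . g S], [S → . ,], [S → . /] — shift-reduce conflict.
I3 contains reduce item [E → C .] and shift item [C → C . g E] — shift-reduce conflict.
I4 contains reduce item [C → .] and shift items [C → . g S], [E → E . g] — shift-reduce conflict.
I6 contains reduce item [C → .] and shift items [C → . g S], [S → . ,], [S → . /] — shift-reduce conflict.
I8 contains reduce item [C → .] and shift items [C → . g S], [E → E . g] — shift-reduce conflict.
I9 contains reduce items [C → .], [E → E g .] and shift items [C → . g S], [S → . ,], [S → . /] — shift-reduce conflict.
I10 contains reduce item [S → E E E .] and shift item [E → E . g] — shift-reduce conflict.
I12 contains reduce item [C → .] and shift item [C → . g S] — shift-reduce conflict.
I13 contains reduce item [C → C g E .] and shift item [E → E . g] — shift-reduce conflict.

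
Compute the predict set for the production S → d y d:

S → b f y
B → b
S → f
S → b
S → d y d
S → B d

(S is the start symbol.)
{ 'd' }

PREDICT(S → d y d) = (FIRST(RHS) \ {ε}) ∪ (FOLLOW(S) if ε ∈ FIRST(RHS), i.e. RHS ⇒* ε)
FIRST(d y d) = { 'd' }
ε ∉ FIRST(d y d), so FOLLOW(S) is not added.
PREDICT(S → d y d) = { 'd' }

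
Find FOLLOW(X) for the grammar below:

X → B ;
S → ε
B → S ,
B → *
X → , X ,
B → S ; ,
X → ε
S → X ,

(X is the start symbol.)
{ $, ',' }

X is the start symbol, so $ ∈ FOLLOW(X).
In X → , X ,: X is followed by ',', add FIRST(',') \ {ε} = { ',' }
In S → X ,: X is followed by ',', add FIRST(',') \ {ε} = { ',' }

Taking the union: FOLLOW(X) = { $, ',' }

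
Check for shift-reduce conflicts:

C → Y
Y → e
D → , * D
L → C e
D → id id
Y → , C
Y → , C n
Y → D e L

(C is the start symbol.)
Yes — I13: [Y → , C .] vs [Y → , C . n]

Augment with C' → C and build the canonical LR(0) collection (I0 = CLOSURE({[C' → . C]}), then GOTO on every symbol after a dot until no new states appear). It has 17 states:
  I0: { [C → . Y], [C' → . C], [D → . , * D], [D → . id id], [Y → . , C n], [Y → . , C], [Y → . D e L], [Y → . e] }  — shift
  I1: { [C → . Y], [D → , . * D], [D → . , * D], [D → . id id], [Y → , . C n], [Y → , . C], [Y → . , C n], [Y → . , C], [Y → . D e L], [Y → . e] }  — shift
  I2: { [C' → C .] }  — accept
  I3: { [Y → D . e L] }  — shift
  I4: { [C → Y .] }  — reduce
  I5: { [Y → e .] }  — reduce
  I6: { [D → id . id] }  — shift
  I7: { [D → id id .] }  — reduce
  I8: { [C → . Y], [D → . , * D], [D → . id id], [L → . C e], [Y → . , C n], [Y → . , C], [Y → . D e L], [Y → . e], [Y → D e . L] }  — shift
  I9: { [L → C . e] }  — shift
  I10: { [Y → D e L .] }  — reduce
  I11: { [L → C e .] }  — reduce
  I12: { [D → , * . D], [D → . , * D], [D → . id id] }  — shift
  I13: { [Y → , C . n], [Y → , C .] }  — shift, reduce
  I14: { [Y → , C n .] }  — reduce
  I15: { [D → , . * D] }  — shift
  I16: { [D → , * D .] }  — reduce

I13 contains reduce item [Y → , C .] and shift item [Y → , C . n] — shift-reduce conflict.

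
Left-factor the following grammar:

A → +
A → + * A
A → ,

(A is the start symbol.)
A → + A'
A' → ε
A' → * A
A → ,

Left-factoring transforms A → αβ₁ | αβ₂ into A → αA' and A' → β₁ | β₂
(α is the longest common prefix among the alternatives). Repeat until
no nonterminal has two alternatives with a common prefix.

Round 1: A has alternatives sharing prefix '+'. Introduce A': A → + A'
  Add: A' → ε
  Add: A' → * A

No remaining common prefixes — done.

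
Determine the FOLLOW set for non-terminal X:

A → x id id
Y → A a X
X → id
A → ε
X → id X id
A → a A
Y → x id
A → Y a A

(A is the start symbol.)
{ 'a', 'id' }

To compute FOLLOW(X), find every occurrence of X on a right-hand side N → α X β: add FIRST(β) \ {ε}, and if β is empty or nullable also add FOLLOW(N). Iterate to a fixed point.

In Y → A a X: X is at the end, add FOLLOW(Y)
In X → id X id: X is followed by id, add FIRST(id) \ {ε} = { 'id' }

The FOLLOW sets referred to above (computed the same way, to a fixed point):
  FOLLOW(Y) = { 'a' }

Taking the union: FOLLOW(X) = { 'a', 'id' }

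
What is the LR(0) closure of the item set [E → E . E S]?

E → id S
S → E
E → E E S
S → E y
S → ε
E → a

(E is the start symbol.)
To compute CLOSURE, for each item [A → α.Bβ] where B is a non-terminal, add [B → .γ] for all productions B → γ; repeat for the newly added items until nothing changes.

Start with: [E → E . E S]
  [E → E . E S] has the dot before E: add [E → . id S], [E → . E E S], [E → . a]
No further items can be added.

CLOSURE = { [E → . E E S], [E → . a], [E → . id S], [E → E . E S] }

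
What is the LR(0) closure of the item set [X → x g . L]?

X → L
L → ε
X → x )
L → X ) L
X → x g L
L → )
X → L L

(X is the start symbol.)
{ [L → . )], [L → . X ) L], [L → .], [X → . L L], [X → . L], [X → . x )], [X → . x g L], [X → x g . L] }

To compute CLOSURE, for each item [A → α.Bβ] where B is a non-terminal, add [B → .γ] for all productions B → γ; repeat for the newly added items until nothing changes.

Start with: [X → x g . L]
  [X → x g . L] has the dot before L: add [L → .], [L → . X ) L], [L → . )]
  [L → . X ) L] has the dot before X: add [X → . L], [X → . x )], [X → . x g L], [X → . L L]
No further items can be added.

CLOSURE = { [L → . )], [L → . X ) L], [L → .], [X → . L L], [X → . L], [X → . x )], [X → . x g L], [X → x g . L] }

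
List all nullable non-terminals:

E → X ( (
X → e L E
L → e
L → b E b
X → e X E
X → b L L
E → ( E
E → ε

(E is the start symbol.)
{ 'E' }

A non-terminal is nullable if it can derive ε (the empty string): either it has an ε-production, or it has a production whose right-hand side consists entirely of nullable non-terminals.

ε-productions: E → ε
So E is immediately nullable.
No further non-terminal can be added: every production for the remaining non-terminals contains a terminal or a non-nullable non-terminal.
Nullable = { 'E' }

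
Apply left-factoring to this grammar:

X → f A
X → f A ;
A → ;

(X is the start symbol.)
Left-factoring transforms A → αβ₁ | αβ₂ into A → αA' and A' → β₁ | β₂
(α is the longest common prefix among the alternatives). Repeat until
no nonterminal has two alternatives with a common prefix.

Round 1: X has alternatives sharing prefix 'f A'. Introduce X': X → f A X'
  Add: X' → ε
  Add: X' → ;

No remaining common prefixes — done.

Resulting grammar:
X → f A X'
X' → ε
X' → ;
A → ;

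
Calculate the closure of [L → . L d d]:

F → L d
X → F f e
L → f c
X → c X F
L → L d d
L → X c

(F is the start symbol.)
{ [F → . L d], [L → . L d d], [L → . X c], [L → . f c], [X → . F f e], [X → . c X F] }

Start with: [L → . L d d]
  [L → . L d d] has the dot before L: add [L → . f c], [L → . X c]
  [L → . X c] has the dot before X: add [X → . F f e], [X → . c X F]
  [X → . F f e] has the dot before F: add [F → . L d]
No further items can be added.

CLOSURE = { [F → . L d], [L → . L d d], [L → . X c], [L → . f c], [X → . F f e], [X → . c X F] }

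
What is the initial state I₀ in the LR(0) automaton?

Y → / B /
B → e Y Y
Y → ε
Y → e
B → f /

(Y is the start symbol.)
{ [Y → . / B /], [Y → . e], [Y → .], [Y' → . Y] }

First, augment the grammar with Y' → Y
I₀ = CLOSURE({ [Y' → . Y] }):
  [Y' → . Y] has the dot before Y: add [Y → . / B /], [Y → .], [Y → . e]
No further items can be added.

I₀ = { [Y → . / B /], [Y → . e], [Y → .], [Y' → . Y] }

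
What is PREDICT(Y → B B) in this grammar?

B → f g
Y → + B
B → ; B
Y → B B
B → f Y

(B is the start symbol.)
PREDICT(Y → B B) = (FIRST(RHS) \ {ε}) ∪ (FOLLOW(Y) if ε ∈ FIRST(RHS), i.e. RHS ⇒* ε)
FIRST(B) = { ';', 'f' }
FIRST(B B) = { ';', 'f' }
ε ∉ FIRST(B B), so FOLLOW(Y) is not added.
PREDICT(Y → B B) = { ';', 'f' }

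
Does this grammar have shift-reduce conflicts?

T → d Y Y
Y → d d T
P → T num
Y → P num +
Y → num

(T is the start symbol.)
Yes — I9: [Y → d d T .] vs [P → T . num]

Augment with T' → T and build the canonical LR(0) collection (I0 = CLOSURE({[T' → . T]}), then GOTO on every symbol after a dot until no new states appear). It has 14 states:
  I0: { [T → . d Y Y], [T' → . T] }  — shift
  I1: { [T' → T .] }  — accept
  I2: { [P → . T num], [T → . d Y Y], [T → d . Y Y], [Y → . P num +], [Y → . d d T], [Y → . num] }  — shift
  I3: { [Y → P . num +] }  — shift
  I4: { [P → T . num] }  — shift
  I5: { [P → . T num], [T → . d Y Y], [T → d Y . Y], [Y → . P num +], [Y → . d d T], [Y → . num] }  — shift
  I6: { [P → . T num], [T → . d Y Y], [T → d . Y Y], [Y → . P num +], [Y → . d d T], [Y → . num], [Y → d . d T] }  — shift
  I7: { [Y → num .] }  — reduce
  I8: { [P → . T num], [T → . d Y Y], [T → d . Y Y], [Y → . P num +], [Y → . d d T], [Y → . num], [Y → d . d T], [Y → d d . T] }  — shift
  I9: { [P → T . num], [Y → d d T .] }  — shift, reduce
  I10: { [P → T num .] }  — reduce
  I11: { [T → d Y Y .] }  — reduce
  I12: { [Y → P num . +] }  — shift
  I13: { [Y → P num + .] }  — reduce

I9 contains reduce item [Y → d d T .] and shift item [P → T . num] — shift-reduce conflict.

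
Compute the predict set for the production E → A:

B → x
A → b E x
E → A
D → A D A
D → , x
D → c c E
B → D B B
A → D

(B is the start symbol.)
{ ',', 'b', 'c' }

PREDICT(E → A) = (FIRST(RHS) \ {ε}) ∪ (FOLLOW(E) if ε ∈ FIRST(RHS), i.e. RHS ⇒* ε)
FIRST(A) = { ',', 'b', 'c' }
FIRST(A) = { ',', 'b', 'c' }
ε ∉ FIRST(A), so FOLLOW(E) is not added.
PREDICT(E → A) = { ',', 'b', 'c' }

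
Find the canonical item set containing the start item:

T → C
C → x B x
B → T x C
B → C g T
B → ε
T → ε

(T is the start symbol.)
{ [C → . x B x], [T → . C], [T → .], [T' → . T] }

First, augment the grammar with T' → T
I₀ = CLOSURE({ [T' → . T] }):
  [T' → . T] has the dot before T: add [T → . C], [T → .]
  [T → . C] has the dot before C: add [C → . x B x]
No further items can be added.

I₀ = { [C → . x B x], [T → . C], [T → .], [T' → . T] }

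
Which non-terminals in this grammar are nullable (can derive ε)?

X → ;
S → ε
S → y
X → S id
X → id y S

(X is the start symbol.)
{ 'S' }

ε-productions: S → ε
So S is immediately nullable.
No further non-terminal can be added: every production for the remaining non-terminals contains a terminal or a non-nullable non-terminal.
Nullable = { 'S' }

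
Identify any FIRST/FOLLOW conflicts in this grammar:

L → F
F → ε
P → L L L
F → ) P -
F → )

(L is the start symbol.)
A FIRST/FOLLOW conflict occurs when a non-terminal N has a nullable alternative N → β (β ⇒* ε) and another alternative N → α with FIRST(α) ∩ FOLLOW(N) ≠ ∅: on such a lookahead the parser cannot decide between expanding α and letting N vanish via β.

Nullable non-terminals: F, L, P.

F: nullable alternative(s) F → ε; FOLLOW(F) = { $, ')', '-' }
  F → ε: FIRST \ {ε} = { } — this is the only nullable alternative, skip
  F → ) P -: FIRST \ {ε} = { ')' } — overlaps FOLLOW(F) on { ')' }: CONFLICT
  F → ): FIRST \ {ε} = { ')' } — overlaps FOLLOW(F) on { ')' }: CONFLICT
L has a nullable alternative but only one production, so nothing to check.
P has a nullable alternative but only one production, so nothing to check.

So the grammar has 2 FIRST/FOLLOW conflicts (marked CONFLICT above).

Answer: Yes. F → ')' P '-' with FOLLOW(F) on { ')' }; F → ')' with FOLLOW(F) on { ')' }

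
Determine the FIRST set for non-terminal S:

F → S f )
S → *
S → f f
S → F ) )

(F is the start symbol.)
{ '*', 'f' }

To compute FIRST(S), examine every production with S on the left-hand side, reading each right-hand side left to right until a non-nullable symbol is reached.

FIRST sets of the other non-terminals involved (by the same procedure, iterated to a fixed point):
  FIRST(F) = { '*', 'f' }

From S → *:
  - '*' is a terminal: add '*' and stop
From S → f f:
  - f is a terminal: add 'f' and stop
From S → F ) ):
  - F is a non-terminal: add FIRST(F) \ {ε} = { '*', 'f' }
    F is not nullable, so stop

Collecting: FIRST(S) = { '*', 'f' }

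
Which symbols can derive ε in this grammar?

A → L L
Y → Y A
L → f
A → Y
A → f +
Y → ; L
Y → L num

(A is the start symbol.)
None

A non-terminal is nullable if it can derive ε (the empty string): either it has an ε-production, or it has a production whose right-hand side consists entirely of nullable non-terminals.

There are no ε-productions, so no non-terminal can derive ε.
No non-terminals are nullable.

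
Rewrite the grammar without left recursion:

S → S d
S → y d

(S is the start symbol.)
S → y d S'
S' → d S'
S' → ε

S is directly left-recursive. The standard transformation for
  A → A α₁ | ... | A α_m | β₁ | ... | β_n
is
  A  → β₁ A' | ... | β_n A'
  A' → α₁ A' | ... | α_m A' | ε

S → y d becomes S → y d S'
S → S d becomes S' → d S'
Add S' → ε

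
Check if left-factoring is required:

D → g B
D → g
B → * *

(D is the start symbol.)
Left-factoring is needed when two productions for the same non-terminal
share a common prefix on the right-hand side.

Productions for D:
  D → g B
  D → g

Found common prefix 'g' in productions for D

Answer: Yes, D has productions with common prefix 'g'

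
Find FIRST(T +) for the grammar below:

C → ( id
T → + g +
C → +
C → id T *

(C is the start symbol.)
FIRST sets of the non-terminals involved (from the grammar, by fixed-point iteration):
  FIRST(T) = { '+' }

To compute FIRST(T +), process the symbols left to right:
Symbol T is a non-terminal. Add FIRST(T) \ {ε} = { '+' }
T is not nullable (ε ∉ FIRST(T)), so stop here.
FIRST(T +) = { '+' }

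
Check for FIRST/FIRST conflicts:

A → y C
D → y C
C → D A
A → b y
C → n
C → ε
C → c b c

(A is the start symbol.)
FIRST sets of the non-terminals at (or reachable through a nullable prefix from) the front of some alternative:
  FIRST(D) = { 'y' }

Productions for A:
  A → y C: FIRST = { 'y' }
  A → b y: FIRST = { 'b' }
Productions for C:
  C → D A: FIRST = { 'y' }
  C → n: FIRST = { 'n' }
  C → ε: FIRST = { ε }
  C → c b c: FIRST = { 'c' }
D has only one production, so no FIRST/FIRST conflict is possible there.

All alternatives of each non-terminal have pairwise disjoint FIRST sets.

Answer: No FIRST/FIRST conflicts.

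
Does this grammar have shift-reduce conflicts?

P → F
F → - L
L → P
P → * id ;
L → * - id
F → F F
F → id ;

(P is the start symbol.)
A shift-reduce conflict occurs when an LR(0) state has both:
  - a complete (reduce) item [A → α .] (dot at the end), and
  - a shift item [B → β . c γ] (dot before a terminal).

Augment with P' → P and build the canonical LR(0) collection (I0 = CLOSURE({[P' → . P]}), then GOTO on every symbol after a dot until no new states appear). It has 15 states:
  I0: { [F → . - L], [F → . F F], [F → . id ;], [P → . * id ;], [P → . F], [P' → . P] }  — shift
  I1: { [P → * . id ;] }  — shift
  I2: { [F → - . L], [F → . - L], [F → . F F], [F → . id ;], [L → . * - id], [L → . P], [P → . * id ;], [P → . F] }  — shift
  I3: { [F → . - L], [F → . F F], [F → . id ;], [F → F . F], [P → F .] }  — shift, reduce
  I4: { [P' → P .] }  — accept
  I5: { [F → id . ;] }  — shift
  I6: { [F → id ; .] }  — reduce
  I7: { [F → . - L], [F → . F F], [F → . id ;], [F → F . F], [F → F F .] }  — shift, reduce
  I8: { [L → * . - id], [P → * . id ;] }  — shift
  I9: { [F → - L .] }  — reduce
  I10: { [L → P .] }  — reduce
  I11: { [L → * - . id] }  — shift
  I12: { [P → * id . ;] }  — shift
  I13: { [P → * id ; .] }  — reduce
  I14: { [L → * - id .] }  — reduce

I3 contains reduce item [P → F .] and shift items [F → . - L], [F → . id ;] — shift-reduce conflict.
I7 contains reduce item [F → F F .] and shift items [F → . - L], [F → . id ;] — shift-reduce conflict.

Answer: Yes — I3: [P → F .] vs [F → . - L]; I7: [F → F F .] vs [F → . - L]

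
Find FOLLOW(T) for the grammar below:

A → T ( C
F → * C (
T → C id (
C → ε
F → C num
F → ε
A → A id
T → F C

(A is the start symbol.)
{ '(' }

To compute FOLLOW(T), find every occurrence of T on a right-hand side N → α T β: add FIRST(β) \ {ε}, and if β is empty or nullable also add FOLLOW(N). Iterate to a fixed point.

In A → T ( C: T is followed by '(' C, add FIRST('(' C) \ {ε} = { '(' }

Taking the union: FOLLOW(T) = { '(' }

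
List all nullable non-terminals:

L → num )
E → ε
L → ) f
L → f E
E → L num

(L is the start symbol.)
A non-terminal is nullable if it can derive ε (the empty string): either it has an ε-production, or it has a production whose right-hand side consists entirely of nullable non-terminals.

ε-productions: E → ε
So E is immediately nullable.
No further non-terminal can be added: every production for the remaining non-terminals contains a terminal or a non-nullable non-terminal.
Nullable = { 'E' }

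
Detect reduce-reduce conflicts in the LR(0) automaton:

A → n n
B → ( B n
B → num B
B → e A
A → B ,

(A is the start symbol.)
A reduce-reduce conflict occurs when an LR(0) state has two complete items [A → α .] and [B → β .] — both call for a reduction, and with no lookahead the parser cannot choose between them.

Augment with A' → A and build the canonical LR(0) collection (I0 = CLOSURE({[A' → . A]}), then GOTO on every symbol after a dot until no new states appear). It has 13 states:
  I0: { [A → . B ,], [A → . n n], [A' → . A], [B → . ( B n], [B → . e A], [B → . num B] }  — shift
  I1: { [B → ( . B n], [B → . ( B n], [B → . e A], [B → . num B] }  — shift
  I2: { [A' → A .] }  — accept
  I3: { [A → B . ,] }  — shift
  I4: { [A → . B ,], [A → . n n], [B → . ( B n], [B → . e A], [B → . num B], [B → e . A] }  — shift
  I5: { [A → n . n] }  — shift
  I6: { [B → . ( B n], [B → . e A], [B → . num B], [B → num . B] }  — shift
  I7: { [B → num B .] }  — reduce
  I8: { [A → n n .] }  — reduce
  I9: { [B → e A .] }  — reduce
  I10: { [A → B , .] }  — reduce
  I11: { [B → ( B . n] }  — shift
  I12: { [B → ( B n .] }  — reduce

No state contains more than one complete item.

Answer: No reduce-reduce conflicts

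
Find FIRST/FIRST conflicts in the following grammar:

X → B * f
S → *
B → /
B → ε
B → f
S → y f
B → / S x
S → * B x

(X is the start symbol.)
Productions for S:
  S → *: FIRST = { '*' }
  S → y f: FIRST = { 'y' }
  S → * B x: FIRST = { '*' }
Productions for B:
  B → /: FIRST = { '/' }
  B → ε: FIRST = { ε }
  B → f: FIRST = { 'f' }
  B → / S x: FIRST = { '/' }
X has only one production, so no FIRST/FIRST conflict is possible there.

Conflict for S: S → * and S → * B x
  Overlap: { '*' }
Conflict for B: B → / and B → / S x
  Overlap: { '/' }

Answer: Yes. S → '*' / S → '*' B x on { '*' }; B → '/' / B → '/' S x on { '/' }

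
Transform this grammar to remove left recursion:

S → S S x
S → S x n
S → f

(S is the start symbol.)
S is directly left-recursive. The standard transformation for
  A → A α₁ | ... | A α_m | β₁ | ... | β_n
is
  A  → β₁ A' | ... | β_n A'
  A' → α₁ A' | ... | α_m A' | ε

S → f becomes S → f S'
S → S S x becomes S' → S x S'
S → S x n becomes S' → x n S'
Add S' → ε

Resulting grammar:
S → f S'
S' → S x S'
S' → x n S'
S' → ε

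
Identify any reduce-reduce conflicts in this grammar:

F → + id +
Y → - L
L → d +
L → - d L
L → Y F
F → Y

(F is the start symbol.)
A reduce-reduce conflict occurs when an LR(0) state has two complete items [A → α .] and [B → β .] — both call for a reduction, and with no lookahead the parser cannot choose between them.

Augment with F' → F and build the canonical LR(0) collection (I0 = CLOSURE({[F' → . F]}), then GOTO on every symbol after a dot until no new states appear). It has 15 states:
  I0: { [F → . + id +], [F → . Y], [F' → . F], [Y → . - L] }  — shift
  I1: { [F → + . id +] }  — shift
  I2: { [L → . - d L], [L → . Y F], [L → . d +], [Y → - . L], [Y → . - L] }  — shift
  I3: { [F' → F .] }  — accept
  I4: { [F → Y .] }  — reduce
  I5: { [L → - . d L], [L → . - d L], [L → . Y F], [L → . d +], [Y → - . L], [Y → . - L] }  — shift
  I6: { [Y → - L .] }  — reduce
  I7: { [F → . + id +], [F → . Y], [L → Y . F], [Y → . - L] }  — shift
  I8: { [L → d . +] }  — shift
  I9: { [L → d + .] }  — reduce
  I10: { [L → Y F .] }  — reduce
  I11: { [L → - d . L], [L → . - d L], [L → . Y F], [L → . d +], [L → d . +], [Y → . - L] }  — shift
  I12: { [L → - d L .] }  — reduce
  I13: { [F → + id . +] }  — shift
  I14: { [F → + id + .] }  — reduce

No state contains more than one complete item.

Answer: No reduce-reduce conflicts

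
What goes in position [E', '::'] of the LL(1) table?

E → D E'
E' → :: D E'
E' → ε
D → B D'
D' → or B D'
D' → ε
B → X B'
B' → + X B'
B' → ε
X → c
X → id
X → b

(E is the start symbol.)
E' → :: D E'

To find M[E', '::'], we find productions for E' where '::' is in the predict set (PREDICT(N → α) = (FIRST(α) \ {ε}) ∪ (FOLLOW(N) if α ⇒* ε)).

Relevant sets:
  FOLLOW(E') = { $ }

E' → :: D E': PREDICT = { '::' }
  '::' is in predict set, so this production goes in M[E', '::']
E' → ε: PREDICT = { $ }

M[E', '::'] = E' → :: D E'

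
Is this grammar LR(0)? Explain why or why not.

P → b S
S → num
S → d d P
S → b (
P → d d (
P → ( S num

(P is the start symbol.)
Yes, the grammar is LR(0)

Augment with P' → P and build the canonical LR(0) collection (I0 = CLOSURE({[P' → . P]}), then GOTO on every symbol after a dot until no new states appear). It has 16 states:
  I0: { [P → . ( S num], [P → . b S], [P → . d d (], [P' → . P] }  — shift
  I1: { [P → ( . S num], [S → . b (], [S → . d d P], [S → . num] }  — shift
  I2: { [P' → P .] }  — accept
  I3: { [P → b . S], [S → . b (], [S → . d d P], [S → . num] }  — shift
  I4: { [P → d . d (] }  — shift
  I5: { [P → d d . (] }  — shift
  I6: { [P → d d ( .] }  — reduce
  I7: { [P → b S .] }  — reduce
  I8: { [S → b . (] }  — shift
  I9: { [S → d . d P] }  — shift
  I10: { [S → num .] }  — reduce
  I11: { [P → . ( S num], [P → . b S], [P → . d d (], [S → d d . P] }  — shift
  I12: { [S → d d P .] }  — reduce
  I13: { [S → b ( .] }  — reduce
  I14: { [P → ( S . num] }  — shift
  I15: { [P → ( S num .] }  — reduce

Every state is either a pure shift/goto state or contains exactly one complete item and nothing to shift — no conflicts. The grammar is LR(0).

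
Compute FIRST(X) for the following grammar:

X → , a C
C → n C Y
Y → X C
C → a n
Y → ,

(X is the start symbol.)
From X → , a C:
  - ',' is a terminal: add ',' and stop

Collecting: FIRST(X) = { ',' }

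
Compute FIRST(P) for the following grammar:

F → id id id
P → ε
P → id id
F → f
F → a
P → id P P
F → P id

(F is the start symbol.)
From P → ε:
  - ε-production, so ε ∈ FIRST(P)
From P → id id:
  - id is a terminal: add 'id' and stop
From P → id P P:
  - id is a terminal: add 'id' and stop

Collecting: FIRST(P) = { 'id', ε }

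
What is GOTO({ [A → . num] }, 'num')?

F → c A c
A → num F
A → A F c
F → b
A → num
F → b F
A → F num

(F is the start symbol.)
GOTO(I, 'num') = CLOSURE({ [A → αX.β] : [A → α.Xβ] ∈ I, X = 'num' })

Items with dot before 'num', with the dot advanced:
  [A → . num] → [A → num .]
Closure adds nothing (no advanced item has the dot before a non-terminal).

GOTO = { [A → num .] }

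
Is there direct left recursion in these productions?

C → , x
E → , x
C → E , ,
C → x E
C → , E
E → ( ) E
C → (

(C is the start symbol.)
Direct left recursion occurs when N → N α for some non-terminal N (the right-hand side begins with the left-hand side itself).

C → , x: starts with ','
E → , x: starts with ','
C → E , ,: starts with E
C → x E: starts with x
C → , E: starts with ','
E → ( ) E: starts with '('
C → (: starts with '('

No direct left recursion found.

Answer: No direct left recursion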